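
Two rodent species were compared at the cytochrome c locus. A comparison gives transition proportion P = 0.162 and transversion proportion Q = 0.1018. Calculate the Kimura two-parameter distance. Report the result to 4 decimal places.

0.3343

Under the Kimura two-parameter model, d = −½ ln(1 − 2P − Q) − ¼ ln(1 − 2Q).
1 − 2P − Q = 0.5742, giving −½ ln(0.5742) = 0.277389.
1 − 2Q = 0.7964, giving −¼ ln(0.7964) = 0.056913.
d = 0.277389 + 0.056913 = 0.334302.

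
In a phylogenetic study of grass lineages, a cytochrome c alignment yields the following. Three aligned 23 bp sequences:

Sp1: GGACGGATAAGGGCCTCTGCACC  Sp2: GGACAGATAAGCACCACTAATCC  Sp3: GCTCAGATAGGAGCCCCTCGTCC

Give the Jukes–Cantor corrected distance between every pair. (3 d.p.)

Sp1–Sp2: 7/23 sites differ → p ≈ 0.304348, d = −0.75 ln(1 − 0.405797) = 0.390401 ≈ 0.390.
Sp1–Sp3: 9/23 sites differ → p ≈ 0.391304, d = −0.75 ln(1 − 0.521739) = 0.553199 ≈ 0.553.
Sp2–Sp3: 8/23 sites differ → p ≈ 0.347826, d = −0.75 ln(1 − 0.463768) = 0.467391 ≈ 0.467.

d(Sp1,Sp2) = 0.390, d(Sp1,Sp3) = 0.553, d(Sp2,Sp3) = 0.467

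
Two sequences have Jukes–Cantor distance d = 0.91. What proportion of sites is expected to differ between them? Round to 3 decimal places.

p = (3/4)(1 − e^(−4d/3)) = 0.75 × (1 − e^(-1.213333)) = 0.75 × (1 − 0.297205) = 0.527096.

0.527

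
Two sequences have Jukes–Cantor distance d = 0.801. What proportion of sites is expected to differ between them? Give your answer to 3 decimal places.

p = (3/4)(1 − e^(−4d/3)) = 0.75 × (1 − e^(-1.068)) = 0.75 × (1 − 0.343695) = 0.492229.

0.492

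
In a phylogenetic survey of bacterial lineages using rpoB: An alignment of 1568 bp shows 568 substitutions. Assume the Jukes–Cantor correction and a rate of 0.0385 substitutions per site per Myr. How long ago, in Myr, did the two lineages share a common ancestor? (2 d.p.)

6.43

p = 568/1568 ≈ 0.362245.
d = −(3/4) ln(1 − 4p/3) = −0.75 ln(1 − 0.482993) = −0.75 ln(0.517007)
  = −0.75 × (-0.659699) = 0.494774 substitutions/site.
Under a molecular clock d = 2μt, so t = d/(2μ) = 0.494774 / (2 × 0.0385) = 6.43 Myr.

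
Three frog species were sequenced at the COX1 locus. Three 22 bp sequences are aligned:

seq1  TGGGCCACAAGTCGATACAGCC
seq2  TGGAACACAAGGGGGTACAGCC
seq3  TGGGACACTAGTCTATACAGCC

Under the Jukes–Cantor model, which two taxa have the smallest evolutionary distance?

seq1 and seq3

seq1–seq2: 5/22 differ, p = 0.227, d = 0.271.
seq1–seq3: 3/22 differ, p = 0.136, d = 0.151.
seq2–seq3: 6/22 differ, p = 0.273, d = 0.339.
The smallest distance is between seq1 and seq3.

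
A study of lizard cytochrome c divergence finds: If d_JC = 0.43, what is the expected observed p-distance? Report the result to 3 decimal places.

p = (3/4)(1 − e^(−4d/3)) = 0.75 × (1 − e^(-0.573333)) = 0.75 × (1 − 0.563644) = 0.327267.

0.327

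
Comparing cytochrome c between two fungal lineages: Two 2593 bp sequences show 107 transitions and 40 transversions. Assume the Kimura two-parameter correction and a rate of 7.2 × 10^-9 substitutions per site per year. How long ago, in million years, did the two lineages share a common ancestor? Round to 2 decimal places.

P = 107/2593 ≈ 0.041265 and Q = 40/2593 ≈ 0.015426.
Under the Kimura two-parameter model, d = −½ ln(1 − 2P − Q) − ¼ ln(1 − 2Q).
1 − 2P − Q = 0.902044, giving −½ ln(0.902044) = 0.051546.
1 − 2Q = 0.969148, giving −¼ ln(0.969148) = 0.007834.
d = 0.051546 + 0.007834 = 0.059380.
Under a molecular clock d = 2μt, so t = d/(2μ) = 0.059380 / (2 × 7.2 × 10^-9) = 4.12 million years.

4.12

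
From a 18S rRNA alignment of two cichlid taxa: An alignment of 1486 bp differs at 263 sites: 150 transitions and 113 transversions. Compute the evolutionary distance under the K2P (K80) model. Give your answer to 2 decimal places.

0.20

P = 150/1486 ≈ 0.100942 and Q = 113/1486 ≈ 0.076043.
Under the Kimura two-parameter model, d = −½ ln(1 − 2P − Q) − ¼ ln(1 − 2Q).
1 − 2P − Q = 0.722073, giving −½ ln(0.722073) = 0.162815.
1 − 2Q = 0.847914, giving −¼ ln(0.847914) = 0.041244.
d = 0.162815 + 0.041244 = 0.204059.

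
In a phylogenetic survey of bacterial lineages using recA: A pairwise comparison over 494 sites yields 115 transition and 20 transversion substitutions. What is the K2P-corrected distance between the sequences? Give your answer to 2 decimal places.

P = 115/494 ≈ 0.232794 and Q = 20/494 ≈ 0.040486.
Under the Kimura two-parameter model, d = −½ ln(1 − 2P − Q) − ¼ ln(1 − 2Q).
1 − 2P − Q = 0.493926, giving −½ ln(0.493926) = 0.352685.
1 − 2Q = 0.919028, giving −¼ ln(0.919028) = 0.021110.
d = 0.352685 + 0.021110 = 0.373795.

0.37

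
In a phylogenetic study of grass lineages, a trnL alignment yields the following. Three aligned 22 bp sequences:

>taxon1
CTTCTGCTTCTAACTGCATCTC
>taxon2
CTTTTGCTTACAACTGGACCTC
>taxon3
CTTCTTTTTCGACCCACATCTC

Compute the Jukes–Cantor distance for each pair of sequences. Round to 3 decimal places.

taxon1–taxon2: 5/22 sites differ → p ≈ 0.227273, d = −0.75 ln(1 − 0.303031) = 0.270761 ≈ 0.271.
taxon1–taxon3: 6/22 sites differ → p ≈ 0.272727, d = −0.75 ln(1 − 0.363636) = 0.338988 ≈ 0.339.
taxon2–taxon3: 10/22 sites differ → p ≈ 0.454545, d = −0.75 ln(1 − 0.60606) = 0.698667 ≈ 0.699.

d(taxon1,taxon2) = 0.271, d(taxon1,taxon3) = 0.339, d(taxon2,taxon3) = 0.699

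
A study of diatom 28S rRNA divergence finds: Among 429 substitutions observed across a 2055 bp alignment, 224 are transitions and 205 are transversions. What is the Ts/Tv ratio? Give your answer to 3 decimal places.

1.093

R = 224/205 = 1.092682… ≈ 1.093 (to 3 d.p.).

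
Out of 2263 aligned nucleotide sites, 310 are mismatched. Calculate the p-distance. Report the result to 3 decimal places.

0.137

p = 310/2263 = 0.136986… ≈ 0.137 (to 3 d.p.).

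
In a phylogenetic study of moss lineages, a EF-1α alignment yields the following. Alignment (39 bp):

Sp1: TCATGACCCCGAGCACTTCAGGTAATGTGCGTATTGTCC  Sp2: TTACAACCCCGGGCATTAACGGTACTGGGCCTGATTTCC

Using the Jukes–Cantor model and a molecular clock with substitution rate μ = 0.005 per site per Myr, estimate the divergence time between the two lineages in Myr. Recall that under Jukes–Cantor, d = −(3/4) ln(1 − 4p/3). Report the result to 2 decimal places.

48.85

The sequences differ at 14 of 39 sites, so p = 14/39 ≈ 0.358974.
d = −(3/4) ln(1 − 4p/3) = −0.75 ln(1 − 0.478632) = −0.75 ln(0.521368)
  = −0.75 × (-0.651299) = 0.488474 substitutions/site.
Under a molecular clock d = 2μt, so t = d/(2μ) = 0.488474 / (2 × 0.005) = 48.85 Myr.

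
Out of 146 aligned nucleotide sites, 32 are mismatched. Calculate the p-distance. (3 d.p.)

0.219

p = 32/146 = 0.219178… ≈ 0.219 (to 3 d.p.).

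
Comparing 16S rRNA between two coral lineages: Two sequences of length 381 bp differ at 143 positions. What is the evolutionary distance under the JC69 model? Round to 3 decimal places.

0.521

p = 143/381 ≈ 0.375328.
d = −(3/4) ln(1 − 4p/3) = −0.75 ln(1 − 0.500437) = −0.75 ln(0.499563)
  = −0.75 × (-0.694022) = 0.520517 substitutions/site.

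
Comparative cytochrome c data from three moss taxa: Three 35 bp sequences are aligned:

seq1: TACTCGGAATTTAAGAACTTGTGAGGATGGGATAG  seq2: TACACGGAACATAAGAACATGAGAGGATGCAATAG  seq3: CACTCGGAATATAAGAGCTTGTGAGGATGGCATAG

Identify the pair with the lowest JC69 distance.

seq1 and seq3

seq1–seq2: 7/35 differ, p = 0.200, d = 0.233.
seq1–seq3: 4/35 differ, p = 0.114, d = 0.124.
seq2–seq3: 8/35 differ, p = 0.229, d = 0.273.
The smallest distance is between seq1 and seq3.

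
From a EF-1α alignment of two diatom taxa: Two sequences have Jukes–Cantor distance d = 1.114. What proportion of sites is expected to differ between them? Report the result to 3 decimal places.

0.580

p = (3/4)(1 − e^(−4d/3)) = 0.75 × (1 − e^(-1.485333)) = 0.75 × (1 − 0.226427) = 0.580180.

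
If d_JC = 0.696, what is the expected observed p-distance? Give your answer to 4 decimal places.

0.4535

p = (3/4)(1 − e^(−4d/3)) = 0.75 × (1 − e^(-0.928)) = 0.75 × (1 − 0.395344) = 0.453492.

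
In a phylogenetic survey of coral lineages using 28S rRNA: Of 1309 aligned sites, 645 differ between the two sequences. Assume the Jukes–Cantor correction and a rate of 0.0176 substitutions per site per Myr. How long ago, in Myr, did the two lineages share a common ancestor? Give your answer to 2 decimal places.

22.80

p = 645/1309 ≈ 0.492743.
d = −(3/4) ln(1 − 4p/3) = −0.75 ln(1 − 0.656991) = −0.75 ln(0.343009)
  = −0.75 × (-1.069999) = 0.802499 substitutions/site.
Under a molecular clock d = 2μt, so t = d/(2μ) = 0.802499 / (2 × 0.0176) = 22.80 Myr.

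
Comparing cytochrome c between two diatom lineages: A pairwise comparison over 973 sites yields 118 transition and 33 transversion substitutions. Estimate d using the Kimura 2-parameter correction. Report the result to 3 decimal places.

0.179

P = 118/973 ≈ 0.121274 and Q = 33/973 ≈ 0.033916.
Under the Kimura two-parameter model, d = −½ ln(1 − 2P − Q) − ¼ ln(1 − 2Q).
1 − 2P − Q = 0.723536, giving −½ ln(0.723536) = 0.161802.
1 − 2Q = 0.932168, giving −¼ ln(0.932168) = 0.017561.
d = 0.161802 + 0.017561 = 0.179363.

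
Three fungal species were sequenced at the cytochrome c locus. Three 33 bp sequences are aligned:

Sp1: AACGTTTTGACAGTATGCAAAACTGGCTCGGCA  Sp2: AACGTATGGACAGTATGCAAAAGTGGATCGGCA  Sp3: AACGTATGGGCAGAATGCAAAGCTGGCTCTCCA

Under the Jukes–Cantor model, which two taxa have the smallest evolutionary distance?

Sp1–Sp2: 4/33 differ, p = 0.121, d = 0.132.
Sp1–Sp3: 7/33 differ, p = 0.212, d = 0.249.
Sp2–Sp3: 7/33 differ, p = 0.212, d = 0.249.
The smallest distance is between Sp1 and Sp2.

Sp1 and Sp2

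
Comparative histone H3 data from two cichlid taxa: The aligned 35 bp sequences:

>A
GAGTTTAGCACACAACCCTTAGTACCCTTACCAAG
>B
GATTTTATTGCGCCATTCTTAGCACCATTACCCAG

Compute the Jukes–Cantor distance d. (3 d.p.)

0.407

The sequences differ at 11 of 35 sites, so p = 11/35 ≈ 0.314286.
d = −(3/4) ln(1 − 4p/3) = −0.75 ln(1 − 0.419048) = −0.75 ln(0.580952)
  = −0.75 × (-0.543087) = 0.407315 substitutions/site.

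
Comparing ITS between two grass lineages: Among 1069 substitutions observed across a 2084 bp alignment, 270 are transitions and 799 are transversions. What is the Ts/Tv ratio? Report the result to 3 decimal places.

R = 270/799 = 0.337922… ≈ 0.338 (to 3 d.p.).

0.338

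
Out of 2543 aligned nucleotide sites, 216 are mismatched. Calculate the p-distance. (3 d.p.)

p = 216/2543 = 0.084939… ≈ 0.085 (to 3 d.p.).

0.085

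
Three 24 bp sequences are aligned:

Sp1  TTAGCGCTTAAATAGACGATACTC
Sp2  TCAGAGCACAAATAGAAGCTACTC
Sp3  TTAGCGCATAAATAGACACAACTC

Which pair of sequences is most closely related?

Sp1–Sp2: 6/24 differ, p = 0.250, d = 0.304.
Sp1–Sp3: 4/24 differ, p = 0.167, d = 0.188.
Sp2–Sp3: 6/24 differ, p = 0.250, d = 0.304.
The smallest distance is between Sp1 and Sp3.

Sp1 and Sp3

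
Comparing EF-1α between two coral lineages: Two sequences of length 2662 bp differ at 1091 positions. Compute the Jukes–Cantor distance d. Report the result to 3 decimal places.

p = 1091/2662 ≈ 0.409842.
d = −(3/4) ln(1 − 4p/3) = −0.75 ln(1 − 0.546456) = −0.75 ln(0.453544)
  = −0.75 × (-0.790663) = 0.592997 substitutions/site.

0.593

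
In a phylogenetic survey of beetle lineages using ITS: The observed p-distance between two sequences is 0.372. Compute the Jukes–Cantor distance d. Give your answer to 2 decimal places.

d = −(3/4) ln(1 − 4p/3) = −0.75 ln(1 − 0.496) = −0.75 ln(0.504)
  = −0.75 × (-0.685179) = 0.513884 substitutions/site.

0.51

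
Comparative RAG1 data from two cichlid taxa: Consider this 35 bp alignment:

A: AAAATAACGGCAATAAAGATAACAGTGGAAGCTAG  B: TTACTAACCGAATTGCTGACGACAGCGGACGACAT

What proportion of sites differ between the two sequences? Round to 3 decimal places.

The sequences differ at 16 of 35 positions.
p = 16/35 = 0.457142… ≈ 0.457 (to 3 d.p.).

0.457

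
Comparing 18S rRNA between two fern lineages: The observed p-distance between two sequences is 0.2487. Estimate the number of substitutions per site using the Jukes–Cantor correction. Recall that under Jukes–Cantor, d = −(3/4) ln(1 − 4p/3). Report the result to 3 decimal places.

0.302

d = −(3/4) ln(1 − 4p/3) = −0.75 ln(1 − 0.3316) = −0.75 ln(0.6684)
  = −0.75 × (-0.402868) = 0.302151 substitutions/site.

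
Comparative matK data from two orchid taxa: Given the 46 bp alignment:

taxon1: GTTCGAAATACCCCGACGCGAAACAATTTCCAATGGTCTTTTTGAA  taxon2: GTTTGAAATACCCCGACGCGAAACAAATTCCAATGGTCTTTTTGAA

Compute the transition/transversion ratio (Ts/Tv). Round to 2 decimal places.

Transitions are A↔G and C↔T; transversions are all other mismatches.
Transitions: 1. Transversions: 1.
R = 1/1 = 1.00.

1.00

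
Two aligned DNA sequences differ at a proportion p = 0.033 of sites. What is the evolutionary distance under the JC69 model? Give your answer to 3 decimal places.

0.034

d = −(3/4) ln(1 − 4p/3) = −0.75 ln(1 − 0.044) = −0.75 ln(0.956)
  = −0.75 × (-0.044997) = 0.033748 substitutions/site.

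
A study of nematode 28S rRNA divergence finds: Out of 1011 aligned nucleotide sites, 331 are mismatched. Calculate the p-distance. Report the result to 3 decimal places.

p = 331/1011 = 0.327398… ≈ 0.327 (to 3 d.p.).

0.327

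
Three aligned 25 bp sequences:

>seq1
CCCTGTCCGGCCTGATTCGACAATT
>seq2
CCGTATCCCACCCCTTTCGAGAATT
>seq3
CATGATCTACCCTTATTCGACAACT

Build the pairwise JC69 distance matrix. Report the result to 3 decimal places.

d(seq1,seq2) = 0.417, d(seq1,seq3) = 0.490, d(seq2,seq3) = 0.663

seq1–seq2: 8/25 sites differ → p = 0.32, d = −0.75 ln(1 − 0.426667) = 0.417216 ≈ 0.417.
seq1–seq3: 9/25 sites differ → p = 0.36, d = −0.75 ln(1 − 0.48) = 0.490445 ≈ 0.490.
seq2–seq3: 11/25 sites differ → p = 0.44, d = −0.75 ln(1 − 0.586667) = 0.662626 ≈ 0.663.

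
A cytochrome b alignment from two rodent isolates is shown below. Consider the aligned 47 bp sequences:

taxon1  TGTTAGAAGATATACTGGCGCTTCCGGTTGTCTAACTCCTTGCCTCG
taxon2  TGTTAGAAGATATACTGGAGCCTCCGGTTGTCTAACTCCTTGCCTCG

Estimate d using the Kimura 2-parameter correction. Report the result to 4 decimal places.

Of 47 sites, 1 differences are transitions and 1 are transversions, so P = 1/47 ≈ 0.021277 and Q = 1/47 ≈ 0.021277.
Under the Kimura two-parameter model, d = −½ ln(1 − 2P − Q) − ¼ ln(1 − 2Q).
1 − 2P − Q = 0.936169, giving −½ ln(0.936169) = 0.032980.
1 − 2Q = 0.957446, giving −¼ ln(0.957446) = 0.010871.
d = 0.032980 + 0.010871 = 0.043851.

0.0439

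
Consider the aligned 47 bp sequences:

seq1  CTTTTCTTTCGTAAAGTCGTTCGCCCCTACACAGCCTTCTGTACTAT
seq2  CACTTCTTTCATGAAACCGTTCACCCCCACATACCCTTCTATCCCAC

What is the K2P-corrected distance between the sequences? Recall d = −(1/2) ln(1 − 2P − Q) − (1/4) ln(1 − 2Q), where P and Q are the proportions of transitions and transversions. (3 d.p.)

Of 47 sites, 11 differences are transitions and 3 are transversions, so P = 11/47 ≈ 0.234043 and Q = 3/47 ≈ 0.06383.
Under the Kimura two-parameter model, d = −½ ln(1 − 2P − Q) − ¼ ln(1 − 2Q).
1 − 2P − Q = 0.468084, giving −½ ln(0.468084) = 0.379554.
1 − 2Q = 0.87234, giving −¼ ln(0.87234) = 0.034144.
d = 0.379554 + 0.034144 = 0.413698.

0.414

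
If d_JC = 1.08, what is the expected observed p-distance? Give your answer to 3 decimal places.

p = (3/4)(1 − e^(−4d/3)) = 0.75 × (1 − e^(-1.44)) = 0.75 × (1 − 0.236928) = 0.572304.

0.572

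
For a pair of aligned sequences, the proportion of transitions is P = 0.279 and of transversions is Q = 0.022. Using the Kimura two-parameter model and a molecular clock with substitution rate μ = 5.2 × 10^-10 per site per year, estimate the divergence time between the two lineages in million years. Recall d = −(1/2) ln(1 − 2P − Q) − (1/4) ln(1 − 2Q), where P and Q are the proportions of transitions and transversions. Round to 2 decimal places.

Under the Kimura two-parameter model, d = −½ ln(1 − 2P − Q) − ¼ ln(1 − 2Q).
1 − 2P − Q = 0.42, giving −½ ln(0.42) = 0.433750.
1 − 2Q = 0.956, giving −¼ ln(0.956) = 0.011249.
d = 0.433750 + 0.011249 = 0.444999.
Under a molecular clock d = 2μt, so t = d/(2μ) = 0.444999 / (2 × 5.2 × 10^-10) = 427.88 million years.

427.88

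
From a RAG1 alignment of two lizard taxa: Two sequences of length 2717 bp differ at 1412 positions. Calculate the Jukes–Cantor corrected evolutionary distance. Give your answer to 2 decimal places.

0.89

p = 1412/2717 ≈ 0.519691.
d = −(3/4) ln(1 − 4p/3) = −0.75 ln(1 − 0.692921) = −0.75 ln(0.307079)
  = −0.75 × (-1.180650) = 0.885488 substitutions/site.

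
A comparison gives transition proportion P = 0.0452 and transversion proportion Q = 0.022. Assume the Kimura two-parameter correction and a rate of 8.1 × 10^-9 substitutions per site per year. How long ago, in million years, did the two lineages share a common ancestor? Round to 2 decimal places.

4.37

Under the Kimura two-parameter model, d = −½ ln(1 − 2P − Q) − ¼ ln(1 − 2Q).
1 − 2P − Q = 0.8876, giving −½ ln(0.8876) = 0.059617.
1 − 2Q = 0.956, giving −¼ ln(0.956) = 0.011249.
d = 0.059617 + 0.011249 = 0.070866.
Under a molecular clock d = 2μt, so t = d/(2μ) = 0.070866 / (2 × 8.1 × 10^-9) = 4.37 million years.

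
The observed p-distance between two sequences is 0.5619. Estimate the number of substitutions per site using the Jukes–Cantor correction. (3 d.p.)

d = −(3/4) ln(1 − 4p/3) = −0.75 ln(1 − 0.7492) = −0.75 ln(0.2508)
  = −0.75 × (-1.383099) = 1.037324 substitutions/site.

1.037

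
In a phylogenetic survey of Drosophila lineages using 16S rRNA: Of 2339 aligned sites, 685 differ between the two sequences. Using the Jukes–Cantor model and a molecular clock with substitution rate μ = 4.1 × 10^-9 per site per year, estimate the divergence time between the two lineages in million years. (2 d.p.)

p = 685/2339 ≈ 0.29286.
d = −(3/4) ln(1 − 4p/3) = −0.75 ln(1 − 0.39048) = −0.75 ln(0.60952)
  = −0.75 × (-0.495084) = 0.371313 substitutions/site.
Under a molecular clock d = 2μt, so t = d/(2μ) = 0.371313 / (2 × 4.1 × 10^-9) = 45.28 million years.

45.28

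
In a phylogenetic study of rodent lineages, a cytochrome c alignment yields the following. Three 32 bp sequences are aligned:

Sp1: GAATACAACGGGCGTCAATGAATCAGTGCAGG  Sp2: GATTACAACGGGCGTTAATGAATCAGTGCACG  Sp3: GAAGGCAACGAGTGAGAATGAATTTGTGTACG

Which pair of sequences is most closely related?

Sp1 and Sp2

Sp1–Sp2: 3/32 differ, p = 0.094, d = 0.100.
Sp1–Sp3: 10/32 differ, p = 0.313, d = 0.404.
Sp2–Sp3: 10/32 differ, p = 0.313, d = 0.404.
The smallest distance is between Sp1 and Sp2.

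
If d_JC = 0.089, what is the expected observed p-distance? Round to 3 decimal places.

0.084

p = (3/4)(1 − e^(−4d/3)) = 0.75 × (1 − e^(-0.118667)) = 0.75 × (1 − 0.888103) = 0.083923.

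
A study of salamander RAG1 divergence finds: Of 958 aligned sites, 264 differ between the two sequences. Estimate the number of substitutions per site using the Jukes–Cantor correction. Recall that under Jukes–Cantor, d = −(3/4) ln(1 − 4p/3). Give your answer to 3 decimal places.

p = 264/958 ≈ 0.275574.
d = −(3/4) ln(1 − 4p/3) = −0.75 ln(1 − 0.367432) = −0.75 ln(0.632568)
  = −0.75 × (-0.457968) = 0.343476 substitutions/site.

0.343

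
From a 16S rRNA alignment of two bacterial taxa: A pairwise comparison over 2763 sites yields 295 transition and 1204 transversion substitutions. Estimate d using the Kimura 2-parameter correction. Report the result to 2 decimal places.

1.04

P = 295/2763 ≈ 0.106768 and Q = 1204/2763 ≈ 0.435758.
Under the Kimura two-parameter model, d = −½ ln(1 − 2P − Q) − ¼ ln(1 − 2Q).
1 − 2P − Q = 0.350706, giving −½ ln(0.350706) = 0.523904.
1 − 2Q = 0.128484, giving −¼ ln(0.128484) = 0.512988.
d = 0.523904 + 0.512988 = 1.036892.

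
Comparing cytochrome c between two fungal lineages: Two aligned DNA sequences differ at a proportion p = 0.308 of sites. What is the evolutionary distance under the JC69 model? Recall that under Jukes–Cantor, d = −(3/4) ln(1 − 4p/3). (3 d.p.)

d = −(3/4) ln(1 − 4p/3) = −0.75 ln(1 − 0.410667) = −0.75 ln(0.589333)
  = −0.75 × (-0.528764) = 0.396573 substitutions/site.

0.397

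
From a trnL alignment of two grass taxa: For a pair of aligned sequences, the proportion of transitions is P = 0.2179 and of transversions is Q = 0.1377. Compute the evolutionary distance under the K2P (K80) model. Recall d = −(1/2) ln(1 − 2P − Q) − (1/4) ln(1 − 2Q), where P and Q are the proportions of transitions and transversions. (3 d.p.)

0.507

Under the Kimura two-parameter model, d = −½ ln(1 − 2P − Q) − ¼ ln(1 − 2Q).
1 − 2P − Q = 0.4265, giving −½ ln(0.4265) = 0.426071.
1 − 2Q = 0.7246, giving −¼ ln(0.7246) = 0.080534.
d = 0.426071 + 0.080534 = 0.506605.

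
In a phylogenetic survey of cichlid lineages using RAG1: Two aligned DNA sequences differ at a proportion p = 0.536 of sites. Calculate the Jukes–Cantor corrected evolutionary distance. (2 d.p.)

d = −(3/4) ln(1 − 4p/3) = −0.75 ln(1 − 0.714667) = −0.75 ln(0.285333)
  = −0.75 × (-1.254098) = 0.940574 substitutions/site.

0.94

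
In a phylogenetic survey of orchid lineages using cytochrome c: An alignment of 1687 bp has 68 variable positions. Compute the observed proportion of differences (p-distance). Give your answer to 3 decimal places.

p = 68/1687 = 0.040308… ≈ 0.040 (to 3 d.p.).

0.040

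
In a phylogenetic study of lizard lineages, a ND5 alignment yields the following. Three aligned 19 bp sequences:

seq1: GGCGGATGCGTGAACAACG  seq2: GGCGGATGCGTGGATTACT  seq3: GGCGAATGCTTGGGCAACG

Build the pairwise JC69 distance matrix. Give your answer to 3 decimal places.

d(seq1,seq2) = 0.247, d(seq1,seq3) = 0.247, d(seq2,seq3) = 0.410

seq1–seq2: 4/19 sites differ → p ≈ 0.210526, d = −0.75 ln(1 − 0.280701) = 0.247109 ≈ 0.247.
seq1–seq3: 4/19 sites differ → p ≈ 0.210526, d = −0.75 ln(1 − 0.280701) = 0.247109 ≈ 0.247.
seq2–seq3: 6/19 sites differ → p ≈ 0.315789, d = −0.75 ln(1 − 0.421052) = 0.409907 ≈ 0.410.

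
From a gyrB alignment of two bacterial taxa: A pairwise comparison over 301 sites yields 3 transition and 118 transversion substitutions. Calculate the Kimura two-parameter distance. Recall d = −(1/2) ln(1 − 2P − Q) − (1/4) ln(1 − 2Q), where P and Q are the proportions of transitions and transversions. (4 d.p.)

0.6487

P = 3/301 ≈ 0.009967 and Q = 118/301 ≈ 0.392027.
Under the Kimura two-parameter model, d = −½ ln(1 − 2P − Q) − ¼ ln(1 − 2Q).
1 − 2P − Q = 0.588039, giving −½ ln(0.588039) = 0.265481.
1 − 2Q = 0.215946, giving −¼ ln(0.215946) = 0.383182.
d = 0.265481 + 0.383182 = 0.648663.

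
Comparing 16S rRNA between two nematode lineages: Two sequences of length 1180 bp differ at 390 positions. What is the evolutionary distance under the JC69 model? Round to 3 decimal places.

p = 390/1180 ≈ 0.330508.
d = −(3/4) ln(1 − 4p/3) = −0.75 ln(1 − 0.440677) = −0.75 ln(0.559323)
  = −0.75 × (-0.581028) = 0.435771 substitutions/site.

0.436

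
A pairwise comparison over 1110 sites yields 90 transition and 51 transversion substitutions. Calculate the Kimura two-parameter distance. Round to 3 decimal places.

0.141

P = 90/1110 ≈ 0.081081 and Q = 51/1110 ≈ 0.045946.
Under the Kimura two-parameter model, d = −½ ln(1 − 2P − Q) − ¼ ln(1 − 2Q).
1 − 2P − Q = 0.791892, giving −½ ln(0.791892) = 0.116665.
1 − 2Q = 0.908108, giving −¼ ln(0.908108) = 0.024098.
d = 0.116665 + 0.024098 = 0.140763.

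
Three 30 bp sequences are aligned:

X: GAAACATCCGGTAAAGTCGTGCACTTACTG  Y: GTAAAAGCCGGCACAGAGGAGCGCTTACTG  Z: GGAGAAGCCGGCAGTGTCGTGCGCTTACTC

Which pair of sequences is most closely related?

X–Y: 9/30 differ, p = 0.300, d = 0.383.
X–Z: 9/30 differ, p = 0.300, d = 0.383.
Y–Z: 8/30 differ, p = 0.267, d = 0.330.
The smallest distance is between Y and Z.

Y and Z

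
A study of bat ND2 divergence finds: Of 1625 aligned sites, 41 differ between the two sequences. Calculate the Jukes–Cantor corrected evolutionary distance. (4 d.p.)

p = 41/1625 ≈ 0.025231.
d = −(3/4) ln(1 − 4p/3) = −0.75 ln(1 − 0.033641) = −0.75 ln(0.966359)
  = −0.75 × (-0.034220) = 0.025665 substitutions/site.

0.0257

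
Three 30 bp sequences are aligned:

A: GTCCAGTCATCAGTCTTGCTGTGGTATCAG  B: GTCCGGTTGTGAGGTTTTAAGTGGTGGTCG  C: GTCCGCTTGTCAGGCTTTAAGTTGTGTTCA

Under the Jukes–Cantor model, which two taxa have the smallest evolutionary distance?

B and C

A–B: 13/30 differ, p = 0.433, d = 0.647.
A–C: 13/30 differ, p = 0.433, d = 0.647.
B–C: 6/30 differ, p = 0.200, d = 0.233.
The smallest distance is between B and C.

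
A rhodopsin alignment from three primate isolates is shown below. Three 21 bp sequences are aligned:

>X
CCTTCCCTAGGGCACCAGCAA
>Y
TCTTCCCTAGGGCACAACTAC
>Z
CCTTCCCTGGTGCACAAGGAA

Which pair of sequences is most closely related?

X and Z

X–Y: 5/21 differ, p = 0.238, d = 0.286.
X–Z: 4/21 differ, p = 0.190, d = 0.220.
Y–Z: 6/21 differ, p = 0.286, d = 0.360.
The smallest distance is between X and Z.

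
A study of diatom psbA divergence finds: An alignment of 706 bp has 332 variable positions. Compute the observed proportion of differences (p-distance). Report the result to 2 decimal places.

p = 332/706 = 0.470254… ≈ 0.47 (to 2 d.p.).

0.47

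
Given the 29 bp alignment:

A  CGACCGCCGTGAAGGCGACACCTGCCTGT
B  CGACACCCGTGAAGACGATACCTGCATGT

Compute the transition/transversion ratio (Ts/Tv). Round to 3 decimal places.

0.667

Transitions are A↔G and C↔T; transversions are all other mismatches.
Transitions: 2. Transversions: 3.
R = 2/3 = 0.666666… ≈ 0.667 (to 3 d.p.).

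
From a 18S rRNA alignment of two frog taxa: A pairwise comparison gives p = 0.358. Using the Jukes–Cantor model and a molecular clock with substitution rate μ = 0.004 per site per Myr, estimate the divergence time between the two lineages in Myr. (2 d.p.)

60.83

d = −(3/4) ln(1 − 4p/3) = −0.75 ln(1 − 0.477333) = −0.75 ln(0.522667)
  = −0.75 × (-0.648811) = 0.486608 substitutions/site.
Under a molecular clock d = 2μt, so t = d/(2μ) = 0.486608 / (2 × 0.004) = 60.83 Myr.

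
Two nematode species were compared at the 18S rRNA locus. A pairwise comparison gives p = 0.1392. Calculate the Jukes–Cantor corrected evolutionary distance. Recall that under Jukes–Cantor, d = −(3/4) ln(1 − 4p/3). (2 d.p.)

d = −(3/4) ln(1 − 4p/3) = −0.75 ln(1 − 0.1856) = −0.75 ln(0.8144)
  = −0.75 × (-0.205304) = 0.153978 substitutions/site.

0.15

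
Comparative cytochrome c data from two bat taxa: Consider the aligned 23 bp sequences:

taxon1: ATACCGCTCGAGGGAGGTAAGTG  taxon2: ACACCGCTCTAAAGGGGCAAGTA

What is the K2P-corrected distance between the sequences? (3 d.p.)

Of 23 sites, 6 differences are transitions and 1 are transversions, so P = 6/23 ≈ 0.26087 and Q = 1/23 ≈ 0.043478.
Under the Kimura two-parameter model, d = −½ ln(1 − 2P − Q) − ¼ ln(1 − 2Q).
1 − 2P − Q = 0.434782, giving −½ ln(0.434782) = 0.416455.
1 − 2Q = 0.913044, giving −¼ ln(0.913044) = 0.022743.
d = 0.416455 + 0.022743 = 0.439198.

0.439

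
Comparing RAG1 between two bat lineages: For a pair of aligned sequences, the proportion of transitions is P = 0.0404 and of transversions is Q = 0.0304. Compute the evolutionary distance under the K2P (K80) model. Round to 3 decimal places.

Under the Kimura two-parameter model, d = −½ ln(1 − 2P − Q) − ¼ ln(1 − 2Q).
1 − 2P − Q = 0.8888, giving −½ ln(0.8888) = 0.058942.
1 − 2Q = 0.9392, giving −¼ ln(0.9392) = 0.015682.
d = 0.058942 + 0.015682 = 0.074624.

0.075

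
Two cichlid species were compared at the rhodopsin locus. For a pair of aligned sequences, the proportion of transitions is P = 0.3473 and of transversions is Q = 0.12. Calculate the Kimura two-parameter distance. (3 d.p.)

0.911

Under the Kimura two-parameter model, d = −½ ln(1 − 2P − Q) − ¼ ln(1 − 2Q).
1 − 2P − Q = 0.1854, giving −½ ln(0.1854) = 0.842620.
1 − 2Q = 0.76, giving −¼ ln(0.76) = 0.068609.
d = 0.842620 + 0.068609 = 0.911229.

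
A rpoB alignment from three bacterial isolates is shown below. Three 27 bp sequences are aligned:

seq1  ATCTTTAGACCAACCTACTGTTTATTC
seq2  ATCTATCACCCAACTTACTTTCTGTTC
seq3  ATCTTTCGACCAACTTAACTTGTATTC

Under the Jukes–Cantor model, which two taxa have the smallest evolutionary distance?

seq1–seq2: 8/27 differ, p = 0.296, d = 0.377.
seq1–seq3: 6/27 differ, p = 0.222, d = 0.264.
seq2–seq3: 7/27 differ, p = 0.259, d = 0.318.
The smallest distance is between seq1 and seq3.

seq1 and seq3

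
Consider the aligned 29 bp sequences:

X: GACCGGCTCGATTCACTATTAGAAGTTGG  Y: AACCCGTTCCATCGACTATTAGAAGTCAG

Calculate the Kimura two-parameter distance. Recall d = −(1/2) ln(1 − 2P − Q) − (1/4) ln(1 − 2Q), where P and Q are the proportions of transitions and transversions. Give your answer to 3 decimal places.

Of 29 sites, 5 differences are transitions and 3 are transversions, so P = 5/29 ≈ 0.172414 and Q = 3/29 ≈ 0.103448.
Under the Kimura two-parameter model, d = −½ ln(1 − 2P − Q) − ¼ ln(1 − 2Q).
1 − 2P − Q = 0.551724, giving −½ ln(0.551724) = 0.297354.
1 − 2Q = 0.793104, giving −¼ ln(0.793104) = 0.057950.
d = 0.297354 + 0.057950 = 0.355304.

0.355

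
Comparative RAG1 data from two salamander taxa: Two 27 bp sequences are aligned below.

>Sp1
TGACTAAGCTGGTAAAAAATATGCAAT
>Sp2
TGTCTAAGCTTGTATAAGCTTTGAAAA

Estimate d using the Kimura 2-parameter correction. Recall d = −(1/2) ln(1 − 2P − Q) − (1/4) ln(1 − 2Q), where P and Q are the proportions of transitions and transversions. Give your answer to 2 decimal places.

Of 27 sites, 1 differences are transitions and 7 are transversions, so P = 1/27 ≈ 0.037037 and Q = 7/27 ≈ 0.259259.
Under the Kimura two-parameter model, d = −½ ln(1 − 2P − Q) − ¼ ln(1 − 2Q).
1 − 2P − Q = 0.666667, giving −½ ln(0.666667) = 0.202732.
1 − 2Q = 0.481482, giving −¼ ln(0.481482) = 0.182722.
d = 0.202732 + 0.182722 = 0.385454.

0.39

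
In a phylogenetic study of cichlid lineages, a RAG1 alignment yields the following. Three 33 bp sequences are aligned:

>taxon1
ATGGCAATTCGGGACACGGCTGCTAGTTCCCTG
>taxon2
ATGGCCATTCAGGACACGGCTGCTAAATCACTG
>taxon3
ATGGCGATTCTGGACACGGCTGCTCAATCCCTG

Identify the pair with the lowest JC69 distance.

taxon1–taxon2: 5/33 differ, p = 0.152, d = 0.169.
taxon1–taxon3: 5/33 differ, p = 0.152, d = 0.169.
taxon2–taxon3: 4/33 differ, p = 0.121, d = 0.132.
The smallest distance is between taxon2 and taxon3.

taxon2 and taxon3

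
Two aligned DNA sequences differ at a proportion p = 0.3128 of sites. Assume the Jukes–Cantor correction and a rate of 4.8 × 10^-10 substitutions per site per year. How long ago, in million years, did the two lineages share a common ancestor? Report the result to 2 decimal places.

421.63

d = −(3/4) ln(1 − 4p/3) = −0.75 ln(1 − 0.417067) = −0.75 ln(0.582933)
  = −0.75 × (-0.539683) = 0.404762 substitutions/site.
Under a molecular clock d = 2μt, so t = d/(2μ) = 0.404762 / (2 × 4.8 × 10^-10) = 421.63 million years.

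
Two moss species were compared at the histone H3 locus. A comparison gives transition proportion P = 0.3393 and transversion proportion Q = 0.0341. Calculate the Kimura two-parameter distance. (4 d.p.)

Under the Kimura two-parameter model, d = −½ ln(1 − 2P − Q) − ¼ ln(1 − 2Q).
1 − 2P − Q = 0.2873, giving −½ ln(0.2873) = 0.623614.
1 − 2Q = 0.9318, giving −¼ ln(0.9318) = 0.017659.
d = 0.623614 + 0.017659 = 0.641273.

0.6413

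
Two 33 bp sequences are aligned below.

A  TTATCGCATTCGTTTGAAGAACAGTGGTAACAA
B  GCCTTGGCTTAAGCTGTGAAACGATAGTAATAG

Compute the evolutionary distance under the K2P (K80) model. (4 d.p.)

Of 33 sites, 11 differences are transitions and 7 are transversions, so P = 11/33 ≈ 0.333333 and Q = 7/33 ≈ 0.212121.
Under the Kimura two-parameter model, d = −½ ln(1 − 2P − Q) − ¼ ln(1 − 2Q).
1 − 2P − Q = 0.121213, giving −½ ln(0.121213) = 1.055103.
1 − 2Q = 0.575758, giving −¼ ln(0.575758) = 0.138017.
d = 1.055103 + 0.138017 = 1.193120.

1.1931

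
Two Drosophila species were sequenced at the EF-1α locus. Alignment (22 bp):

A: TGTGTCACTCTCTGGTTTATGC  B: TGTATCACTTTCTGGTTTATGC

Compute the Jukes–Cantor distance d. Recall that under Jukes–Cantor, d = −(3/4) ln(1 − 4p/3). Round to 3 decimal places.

0.097

The sequences differ at 2 of 22 sites (4, 10), so p = 2/22 ≈ 0.090909.
d = −(3/4) ln(1 − 4p/3) = −0.75 ln(1 − 0.121212) = −0.75 ln(0.878788)
  = −0.75 × (-0.129212) = 0.096909 substitutions/site.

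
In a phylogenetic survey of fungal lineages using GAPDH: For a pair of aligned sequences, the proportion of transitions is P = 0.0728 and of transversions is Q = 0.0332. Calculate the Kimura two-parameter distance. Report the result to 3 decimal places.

Under the Kimura two-parameter model, d = −½ ln(1 − 2P − Q) − ¼ ln(1 − 2Q).
1 − 2P − Q = 0.8212, giving −½ ln(0.8212) = 0.098494.
1 − 2Q = 0.9336, giving −¼ ln(0.9336) = 0.017177.
d = 0.098494 + 0.017177 = 0.115671.

0.116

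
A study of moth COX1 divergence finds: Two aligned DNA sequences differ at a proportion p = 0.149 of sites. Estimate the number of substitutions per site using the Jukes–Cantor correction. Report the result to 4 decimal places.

0.1661

d = −(3/4) ln(1 − 4p/3) = −0.75 ln(1 − 0.198667) = −0.75 ln(0.801333)
  = −0.75 × (-0.221479) = 0.166109 substitutions/site.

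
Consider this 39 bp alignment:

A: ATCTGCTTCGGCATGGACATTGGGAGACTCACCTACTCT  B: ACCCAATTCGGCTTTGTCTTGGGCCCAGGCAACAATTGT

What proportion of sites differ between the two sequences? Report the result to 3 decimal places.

The sequences differ at 18 of 39 positions.
p = 18/39 = 0.461538… ≈ 0.462 (to 3 d.p.).

0.462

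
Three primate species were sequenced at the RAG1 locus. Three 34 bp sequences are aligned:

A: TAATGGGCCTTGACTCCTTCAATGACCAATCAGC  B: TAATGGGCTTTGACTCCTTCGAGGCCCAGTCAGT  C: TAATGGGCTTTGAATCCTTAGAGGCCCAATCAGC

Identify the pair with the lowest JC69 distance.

B and C

A–B: 6/34 differ, p = 0.176, d = 0.201.
A–C: 6/34 differ, p = 0.176, d = 0.201.
B–C: 4/34 differ, p = 0.118, d = 0.128.
The smallest distance is between B and C.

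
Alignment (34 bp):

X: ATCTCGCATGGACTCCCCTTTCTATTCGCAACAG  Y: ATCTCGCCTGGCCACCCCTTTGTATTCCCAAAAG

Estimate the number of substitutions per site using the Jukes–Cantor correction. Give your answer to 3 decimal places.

0.201

The sequences differ at 6 of 34 sites (8, 12, 14, 22, 28, 32), so p = 6/34 ≈ 0.176471.
d = −(3/4) ln(1 − 4p/3) = −0.75 ln(1 − 0.235295) = −0.75 ln(0.764705)
  = −0.75 × (-0.268265) = 0.201199 substitutions/site.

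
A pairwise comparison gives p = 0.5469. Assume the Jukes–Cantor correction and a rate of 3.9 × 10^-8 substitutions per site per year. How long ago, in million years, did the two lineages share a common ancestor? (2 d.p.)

12.56

d = −(3/4) ln(1 − 4p/3) = −0.75 ln(1 − 0.7292) = −0.75 ln(0.2708)
  = −0.75 × (-1.306375) = 0.979781 substitutions/site.
Under a molecular clock d = 2μt, so t = d/(2μ) = 0.979781 / (2 × 3.9 × 10^-8) = 12.56 million years.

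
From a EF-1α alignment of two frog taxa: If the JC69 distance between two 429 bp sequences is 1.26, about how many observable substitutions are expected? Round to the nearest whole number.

Invert JC69: p = (3/4)(1 − e^(−4d/3)) = 0.75 × (1 − e^(-1.68)) = 0.75 × (1 − 0.186374) = 0.610220.
Expected differing sites = pL ≈ 0.610220 × 429 = 261.78438 ≈ 262.

262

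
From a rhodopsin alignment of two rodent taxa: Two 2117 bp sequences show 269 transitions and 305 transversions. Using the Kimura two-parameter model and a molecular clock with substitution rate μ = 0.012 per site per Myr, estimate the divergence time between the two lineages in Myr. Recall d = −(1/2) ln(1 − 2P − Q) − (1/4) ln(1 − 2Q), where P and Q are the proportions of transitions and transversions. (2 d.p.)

14.12

P = 269/2117 ≈ 0.127067 and Q = 305/2117 ≈ 0.144072.
Under the Kimura two-parameter model, d = −½ ln(1 − 2P − Q) − ¼ ln(1 − 2Q).
1 − 2P − Q = 0.601794, giving −½ ln(0.601794) = 0.253920.
1 − 2Q = 0.711856, giving −¼ ln(0.711856) = 0.084970.
d = 0.253920 + 0.084970 = 0.338890.
Under a molecular clock d = 2μt, so t = d/(2μ) = 0.338890 / (2 × 0.012) = 14.12 Myr.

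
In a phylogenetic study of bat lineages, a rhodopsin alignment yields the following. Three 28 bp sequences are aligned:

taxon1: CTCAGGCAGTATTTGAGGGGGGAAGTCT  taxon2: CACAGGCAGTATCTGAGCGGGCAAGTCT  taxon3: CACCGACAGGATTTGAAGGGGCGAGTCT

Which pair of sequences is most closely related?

taxon1–taxon2: 4/28 differ, p = 0.143, d = 0.158.
taxon1–taxon3: 7/28 differ, p = 0.250, d = 0.304.
taxon2–taxon3: 7/28 differ, p = 0.250, d = 0.304.
The smallest distance is between taxon1 and taxon2.

taxon1 and taxon2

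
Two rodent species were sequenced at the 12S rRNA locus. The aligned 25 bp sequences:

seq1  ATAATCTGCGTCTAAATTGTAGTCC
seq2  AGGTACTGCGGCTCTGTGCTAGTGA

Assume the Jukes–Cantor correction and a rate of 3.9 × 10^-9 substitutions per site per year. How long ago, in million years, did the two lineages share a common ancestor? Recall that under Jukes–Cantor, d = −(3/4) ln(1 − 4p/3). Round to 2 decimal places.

The sequences differ at 12 of 25 sites, so p = 12/25 = 0.48.
d = −(3/4) ln(1 − 4p/3) = −0.75 ln(1 − 0.64) = −0.75 ln(0.36)
  = −0.75 × (-1.021651) = 0.766238 substitutions/site.
Under a molecular clock d = 2μt, so t = d/(2μ) = 0.766238 / (2 × 3.9 × 10^-9) = 98.24 million years.

98.24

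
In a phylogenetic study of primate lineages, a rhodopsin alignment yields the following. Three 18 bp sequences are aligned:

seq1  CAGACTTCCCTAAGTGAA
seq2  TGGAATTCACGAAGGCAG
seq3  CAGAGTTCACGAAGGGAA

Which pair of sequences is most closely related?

seq1–seq2: 8/18 differ, p = 0.444, d = 0.673.
seq1–seq3: 4/18 differ, p = 0.222, d = 0.264.
seq2–seq3: 5/18 differ, p = 0.278, d = 0.347.
The smallest distance is between seq1 and seq3.

seq1 and seq3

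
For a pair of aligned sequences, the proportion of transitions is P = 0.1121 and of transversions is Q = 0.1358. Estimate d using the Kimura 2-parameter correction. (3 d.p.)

0.302

Under the Kimura two-parameter model, d = −½ ln(1 − 2P − Q) − ¼ ln(1 − 2Q).
1 − 2P − Q = 0.64, giving −½ ln(0.64) = 0.223144.
1 − 2Q = 0.7284, giving −¼ ln(0.7284) = 0.079226.
d = 0.223144 + 0.079226 = 0.302370.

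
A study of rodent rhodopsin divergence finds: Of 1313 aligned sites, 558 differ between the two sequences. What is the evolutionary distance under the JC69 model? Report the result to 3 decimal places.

0.627

p = 558/1313 ≈ 0.424981.
d = −(3/4) ln(1 − 4p/3) = −0.75 ln(1 − 0.566641) = −0.75 ln(0.433359)
  = −0.75 × (-0.836189) = 0.627142 substitutions/site.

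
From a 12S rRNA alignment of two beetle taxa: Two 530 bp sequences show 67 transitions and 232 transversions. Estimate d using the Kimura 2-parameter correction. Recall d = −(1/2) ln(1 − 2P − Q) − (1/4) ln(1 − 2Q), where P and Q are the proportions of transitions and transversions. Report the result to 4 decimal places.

1.1073

P = 67/530 ≈ 0.126415 and Q = 232/530 ≈ 0.437736.
Under the Kimura two-parameter model, d = −½ ln(1 − 2P − Q) − ¼ ln(1 − 2Q).
1 − 2P − Q = 0.309434, giving −½ ln(0.309434) = 0.586505.
1 − 2Q = 0.124528, giving −¼ ln(0.124528) = 0.520806.
d = 0.586505 + 0.520806 = 1.107311.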